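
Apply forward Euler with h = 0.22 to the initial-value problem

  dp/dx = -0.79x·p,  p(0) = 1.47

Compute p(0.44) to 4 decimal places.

Euler: p_{n+1} = p_n + h·f(x_n, p_n).
x=0.000000, p=1.470000: f=0.000000 → p ← 1.470000 + 0.22·0.000000 = 1.470000
x=0.220000, p=1.470000: f=-0.255486 → p ← 1.470000 + 0.22·(-0.255486) = 1.413793
p(0.44) ≈ 1.4138

1.4138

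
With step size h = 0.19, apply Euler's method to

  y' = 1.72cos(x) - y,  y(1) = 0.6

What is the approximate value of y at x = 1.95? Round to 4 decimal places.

0.3292

Euler: y_{n+1} = y_n + h·f(x_n, y_n).
x=1.000000, y=0.600000: f=0.329320 → y ← 0.600000 + 0.19·0.329320 = 0.662571
x=1.190000, y=0.662571: f=-0.023316 → y ← 0.662571 + 0.19·(-0.023316) = 0.658141
x=1.380000, y=0.658141: f=-0.331959 → y ← 0.658141 + 0.19·(-0.331959) = 0.595069
x=1.570000, y=0.595069: f=-0.593699 → y ← 0.595069 + 0.19·(-0.593699) = 0.482266
x=1.760000, y=0.482266: f=-0.805758 → y ← 0.482266 + 0.19·(-0.805758) = 0.329172
y(1.95) ≈ 0.3292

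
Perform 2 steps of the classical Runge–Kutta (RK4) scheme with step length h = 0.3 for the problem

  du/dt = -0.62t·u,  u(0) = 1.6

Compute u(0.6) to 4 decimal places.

RK4: k1 = f(t_n, u_n); k2 = f(t_n + h/2, u_n + (h/2)·k1); k3 = f(t_n + h/2, u_n + (h/2)·k2); k4 = f(t_n + h, u_n + h·k3); u_{n+1} = u_n + (h/6)·(k1 + 2k2 + 2k3 + k4).
t=0.000000, u=1.600000:
  k1 = f(0.000000, 1.600000) = 0.000000
  k2 = f(0.150000, 1.600000) = -0.148800
  k3 = f(0.150000, 1.577680) = -0.146724
  k4 = f(0.300000, 1.555983) = -0.289413
  u ← 1.600000 + (0.3/6)·(k1 + 2k2 + 2k3 + k4) = 1.555977
t=0.300000, u=1.555977:
  k1 = f(0.300000, 1.555977) = -0.289412
  k2 = f(0.450000, 1.512565) = -0.422006
  k3 = f(0.450000, 1.492676) = -0.416457
  k4 = f(0.600000, 1.431040) = -0.532347
  u ← 1.555977 + (0.3/6)·(k1 + 2k2 + 2k3 + k4) = 1.431043
u(0.6) ≈ 1.4310

1.4310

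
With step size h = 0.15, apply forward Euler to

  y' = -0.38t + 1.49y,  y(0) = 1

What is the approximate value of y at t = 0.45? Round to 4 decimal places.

1.8040

Euler: y_{n+1} = y_n + h·f(t_n, y_n).
t=0.000000, y=1.000000: f=1.490000 → y ← 1.000000 + 0.15·1.490000 = 1.223500
t=0.150000, y=1.223500: f=1.766015 → y ← 1.223500 + 0.15·1.766015 = 1.488402
t=0.300000, y=1.488402: f=2.103719 → y ← 1.488402 + 0.15·2.103719 = 1.803960
y(0.45) ≈ 1.8040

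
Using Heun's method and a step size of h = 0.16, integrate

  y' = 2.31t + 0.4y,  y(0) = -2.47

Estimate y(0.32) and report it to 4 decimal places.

Heun: k1 = f(t_n, y_n); k2 = f(t_n + h, y_n + h·k1); y_{n+1} = y_n + (h/2)·(k1 + k2).
t=0.000000, y=-2.470000:
  k1 = f(0.000000, -2.470000) = -0.988000
  k2 = f(0.160000, -2.628080) = -0.681632
  y ← -2.470000 + (0.16/2)·(-0.988000 + (-0.681632)) = -2.603571
t=0.160000, y=-2.603571:
  k1 = f(0.160000, -2.603571) = -0.671828
  k2 = f(0.320000, -2.711063) = -0.345225
  y ← -2.603571 + (0.16/2)·(-0.671828 + (-0.345225)) = -2.684935
y(0.32) ≈ -2.6849

-2.6849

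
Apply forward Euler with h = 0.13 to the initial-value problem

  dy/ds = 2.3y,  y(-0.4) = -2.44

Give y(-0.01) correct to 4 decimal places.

Euler: y_{n+1} = y_n + h·f(s_n, y_n).
s=-0.400000, y=-2.440000: f=-5.612000 → y ← -2.440000 + 0.13·(-5.612000) = -3.169560
s=-0.270000, y=-3.169560: f=-7.289988 → y ← -3.169560 + 0.13·(-7.289988) = -4.117258
s=-0.140000, y=-4.117258: f=-9.469694 → y ← -4.117258 + 0.13·(-9.469694) = -5.348319
y(-0.01) ≈ -5.3483

-5.3483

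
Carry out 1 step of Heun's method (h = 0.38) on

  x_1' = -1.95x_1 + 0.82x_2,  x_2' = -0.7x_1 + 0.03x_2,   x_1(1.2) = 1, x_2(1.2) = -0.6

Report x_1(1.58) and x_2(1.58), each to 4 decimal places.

0.3733, -0.7510

Heun on (x_1,x_2): k1 = f(s_n, state_n); k2 = f(s_n + h, state_n + h·k1); state_{n+1} = state_n + (h/2)·(k1 + k2).
1.200000: (1.000000, -0.600000)
  k1 = (-2.442000, -0.718000)
  predictor → (0.072040, -0.872840)
  k2 = (-0.856207, -0.076613)
  → (0.373341, -0.750977)
(x_1(1.58), x_2(1.58)) ≈ (0.3733, -0.7510)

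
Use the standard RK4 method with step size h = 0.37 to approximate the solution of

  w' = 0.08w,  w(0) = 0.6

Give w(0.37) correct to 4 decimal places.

0.6180

RK4: k1 = f(x_n, w_n); k2 = f(x_n + h/2, w_n + (h/2)·k1); k3 = f(x_n + h/2, w_n + (h/2)·k2); k4 = f(x_n + h, w_n + h·k3); w_{n+1} = w_n + (h/6)·(k1 + 2k2 + 2k3 + k4).
x=0.000000, w=0.600000:
  k1 = f(0.000000, 0.600000) = 0.048000
  k2 = f(0.185000, 0.608880) = 0.048710
  k3 = f(0.185000, 0.609011) = 0.048721
  k4 = f(0.370000, 0.618027) = 0.049442
  w ← 0.600000 + (0.37/6)·(k1 + 2k2 + 2k3 + k4) = 0.618025
w(0.37) ≈ 0.6180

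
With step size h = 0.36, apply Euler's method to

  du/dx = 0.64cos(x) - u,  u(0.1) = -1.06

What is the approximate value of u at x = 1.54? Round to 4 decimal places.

0.1552

Euler: u_{n+1} = u_n + h·f(x_n, u_n).
x=0.100000, u=-1.060000: f=1.696803 → u ← -1.060000 + 0.36·1.696803 = -0.449151
x=0.460000, u=-0.449151: f=1.022625 → u ← -0.449151 + 0.36·1.022625 = -0.081006
x=0.820000, u=-0.081006: f=0.517628 → u ← -0.081006 + 0.36·0.517628 = 0.105340
x=1.180000, u=0.105340: f=0.138452 → u ← 0.105340 + 0.36·0.138452 = 0.155183
u(1.54) ≈ 0.1552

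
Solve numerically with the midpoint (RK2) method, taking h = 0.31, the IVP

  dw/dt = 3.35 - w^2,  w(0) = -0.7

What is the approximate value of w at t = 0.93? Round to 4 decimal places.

Midpoint: k1 = f(t_n, w_n); k2 = f(t_n + h/2, w_n + (h/2)·k1); w_{n+1} = w_n + h·k2.
t=0.000000, w=-0.700000:
  k1 = f(0.000000, -0.700000) = 2.860000
  k2 = f(0.155000, -0.256700) = 3.284105
  w ← -0.700000 + 0.31·3.284105 = 0.318073
t=0.310000, w=0.318073:
  k1 = f(0.310000, 0.318073) = 3.248830
  k2 = f(0.465000, 0.821641) = 2.674906
  w ← 0.318073 + 0.31·2.674906 = 1.147293
t=0.620000, w=1.147293:
  k1 = f(0.620000, 1.147293) = 2.033718
  k2 = f(0.775000, 1.462520) = 1.211036
  w ← 1.147293 + 0.31·1.211036 = 1.522715
w(0.93) ≈ 1.5227

1.5227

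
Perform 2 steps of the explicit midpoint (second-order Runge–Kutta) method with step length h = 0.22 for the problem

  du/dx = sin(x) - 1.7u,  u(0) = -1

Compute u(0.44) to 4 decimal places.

Midpoint: k1 = f(x_n, u_n); k2 = f(x_n + h/2, u_n + (h/2)·k1); u_{n+1} = u_n + h·k2.
x=0.000000, u=-1.000000:
  k1 = f(0.000000, -1.000000) = 1.700000
  k2 = f(0.110000, -0.813000) = 1.491878
  u ← -1.000000 + 0.22·1.491878 = -0.671787
x=0.220000, u=-0.671787:
  k1 = f(0.220000, -0.671787) = 1.360267
  k2 = f(0.330000, -0.522157) = 1.211711
  u ← -0.671787 + 0.22·1.211711 = -0.405210
u(0.44) ≈ -0.4052

-0.4052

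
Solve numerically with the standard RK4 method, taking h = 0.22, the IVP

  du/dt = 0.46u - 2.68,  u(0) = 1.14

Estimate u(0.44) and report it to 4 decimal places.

0.0887

RK4: k1 = f(t_n, u_n); k2 = f(t_n + h/2, u_n + (h/2)·k1); k3 = f(t_n + h/2, u_n + (h/2)·k2); k4 = f(t_n + h, u_n + h·k3); u_{n+1} = u_n + (h/6)·(k1 + 2k2 + 2k3 + k4).
t=0.000000, u=1.140000:
  k1 = f(0.000000, 1.140000) = -2.155600
  k2 = f(0.110000, 0.902884) = -2.264673
  k3 = f(0.110000, 0.890886) = -2.270192
  k4 = f(0.220000, 0.640558) = -2.385343
  u ← 1.140000 + (0.22/6)·(k1 + 2k2 + 2k3 + k4) = 0.640942
t=0.220000, u=0.640942:
  k1 = f(0.220000, 0.640942) = -2.385167
  k2 = f(0.330000, 0.378574) = -2.505856
  k3 = f(0.330000, 0.365298) = -2.511963
  k4 = f(0.440000, 0.088310) = -2.639377
  u ← 0.640942 + (0.22/6)·(k1 + 2k2 + 2k3 + k4) = 0.088735
u(0.44) ≈ 0.0887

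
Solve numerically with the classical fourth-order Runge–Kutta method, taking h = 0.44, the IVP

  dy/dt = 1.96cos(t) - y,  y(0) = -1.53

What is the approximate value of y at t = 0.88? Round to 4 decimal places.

RK4: k1 = f(t_n, y_n); k2 = f(t_n + h/2, y_n + (h/2)·k1); k3 = f(t_n + h/2, y_n + (h/2)·k2); k4 = f(t_n + h, y_n + h·k3); y_{n+1} = y_n + (h/6)·(k1 + 2k2 + 2k3 + k4).
t=0.000000, y=-1.530000:
  k1 = f(0.000000, -1.530000) = 3.490000
  k2 = f(0.220000, -0.762200) = 2.674959
  k3 = f(0.220000, -0.941509) = 2.854268
  k4 = f(0.440000, -0.274122) = 2.047435
  y ← -1.530000 + (0.44/6)·(k1 + 2k2 + 2k3 + k4) = -0.312968
t=0.440000, y=-0.312968:
  k1 = f(0.440000, -0.312968) = 2.086281
  k2 = f(0.660000, 0.146014) = 1.402371
  k3 = f(0.660000, -0.004446) = 1.552831
  k4 = f(0.880000, 0.370278) = 0.878539
  y ← -0.312968 + (0.44/6)·(k1 + 2k2 + 2k3 + k4) = 0.337882
y(0.88) ≈ 0.3379

0.3379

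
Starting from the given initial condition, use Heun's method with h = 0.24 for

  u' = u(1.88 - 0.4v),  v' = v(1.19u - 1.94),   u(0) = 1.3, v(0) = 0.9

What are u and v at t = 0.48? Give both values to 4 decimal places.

Heun on (u,v): k1 = f(t_n, state_n); k2 = f(t_n + h, state_n + h·k1); state_{n+1} = state_n + (h/2)·(k1 + k2).
0.000000: (1.300000, 0.900000)
  k1 = (1.976000, -0.353700)
  predictor → (1.774240, 0.815112)
  k2 = (2.757089, 0.139666)
  → (1.867971, 0.874316)
0.240000: (1.867971, 0.874316)
  k1 = (2.858506, 0.247331)
  predictor → (2.554012, 0.933675)
  k2 = (3.847696, 1.026366)
  → (2.672715, 1.027159)
(u(0.48), v(0.48)) ≈ (2.6727, 1.0272)

2.6727, 1.0272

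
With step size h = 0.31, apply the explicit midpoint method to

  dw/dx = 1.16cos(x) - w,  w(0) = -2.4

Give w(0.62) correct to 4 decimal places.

-0.8179

Midpoint: k1 = f(x_n, w_n); k2 = f(x_n + h/2, w_n + (h/2)·k1); w_{n+1} = w_n + h·k2.
x=0.000000, w=-2.400000:
  k1 = f(0.000000, -2.400000) = 3.560000
  k2 = f(0.155000, -1.848200) = 2.994293
  w ← -2.400000 + 0.31·2.994293 = -1.471769
x=0.310000, w=-1.471769:
  k1 = f(0.310000, -1.471769) = 2.576476
  k2 = f(0.465000, -1.072415) = 2.109248
  w ← -1.471769 + 0.31·2.109248 = -0.817902
w(0.62) ≈ -0.8179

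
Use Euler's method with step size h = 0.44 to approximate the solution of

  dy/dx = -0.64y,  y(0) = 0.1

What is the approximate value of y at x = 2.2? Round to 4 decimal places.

0.0191

Euler: y_{n+1} = y_n + h·f(x_n, y_n).
x=0.000000, y=0.100000: f=-0.064000 → y ← 0.100000 + 0.44·(-0.064000) = 0.071840
x=0.440000, y=0.071840: f=-0.045978 → y ← 0.071840 + 0.44·(-0.045978) = 0.051610
x=0.880000, y=0.051610: f=-0.033030 → y ← 0.051610 + 0.44·(-0.033030) = 0.037077
x=1.320000, y=0.037077: f=-0.023729 → y ← 0.037077 + 0.44·(-0.023729) = 0.026636
x=1.760000, y=0.026636: f=-0.017047 → y ← 0.026636 + 0.44·(-0.017047) = 0.019135
y(2.2) ≈ 0.0191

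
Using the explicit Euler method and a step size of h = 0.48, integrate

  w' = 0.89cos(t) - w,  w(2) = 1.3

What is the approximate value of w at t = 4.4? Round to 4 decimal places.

Euler: w_{n+1} = w_n + h·f(t_n, w_n).
t=2.000000, w=1.300000: f=-1.670371 → w ← 1.300000 + 0.48·(-1.670371) = 0.498222
t=2.480000, w=0.498222: f=-1.200445 → w ← 0.498222 + 0.48·(-1.200445) = -0.077992
t=2.960000, w=-0.077992: f=-0.797374 → w ← -0.077992 + 0.48·(-0.797374) = -0.460731
t=3.440000, w=-0.460731: f=-0.389936 → w ← -0.460731 + 0.48·(-0.389936) = -0.647901
t=3.920000, w=-0.647901: f=0.014191 → w ← -0.647901 + 0.48·0.014191 = -0.641089
w(4.4) ≈ -0.6411

-0.6411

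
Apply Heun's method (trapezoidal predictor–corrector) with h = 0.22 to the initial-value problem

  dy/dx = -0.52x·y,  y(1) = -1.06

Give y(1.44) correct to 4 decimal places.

-0.8025

Heun: k1 = f(x_n, y_n); k2 = f(x_n + h, y_n + h·k1); y_{n+1} = y_n + (h/2)·(k1 + k2).
x=1.000000, y=-1.060000:
  k1 = f(1.000000, -1.060000) = 0.551200
  k2 = f(1.220000, -0.938736) = 0.595534
  y ← -1.060000 + (0.22/2)·(0.551200 + 0.595534) = -0.933859
x=1.220000, y=-0.933859:
  k1 = f(1.220000, -0.933859) = 0.592440
  k2 = f(1.440000, -0.803522) = 0.601678
  y ← -0.933859 + (0.22/2)·(0.592440 + 0.601678) = -0.802506
y(1.44) ≈ -0.8025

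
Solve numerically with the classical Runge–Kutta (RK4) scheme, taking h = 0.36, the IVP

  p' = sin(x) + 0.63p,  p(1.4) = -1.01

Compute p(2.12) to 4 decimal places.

RK4: k1 = f(x_n, p_n); k2 = f(x_n + h/2, p_n + (h/2)·k1); k3 = f(x_n + h/2, p_n + (h/2)·k2); k4 = f(x_n + h, p_n + h·k3); p_{n+1} = p_n + (h/6)·(k1 + 2k2 + 2k3 + k4).
x=1.400000, p=-1.010000:
  k1 = f(1.400000, -1.010000) = 0.349150
  k2 = f(1.580000, -0.947153) = 0.403251
  k3 = f(1.580000, -0.937415) = 0.409386
  k4 = f(1.760000, -0.862621) = 0.438703
  p ← -1.010000 + (0.36/6)·(k1 + 2k2 + 2k3 + k4) = -0.865212
x=1.760000, p=-0.865212:
  k1 = f(1.760000, -0.865212) = 0.437071
  k2 = f(1.940000, -0.786540) = 0.437095
  k3 = f(1.940000, -0.786535) = 0.437098
  k4 = f(2.120000, -0.707857) = 0.406991
  p ← -0.865212 + (0.36/6)·(k1 + 2k2 + 2k3 + k4) = -0.709666
p(2.12) ≈ -0.7097

-0.7097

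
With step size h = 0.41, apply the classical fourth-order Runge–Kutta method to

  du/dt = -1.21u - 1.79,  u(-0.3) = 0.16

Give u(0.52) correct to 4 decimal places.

-0.8711

RK4: k1 = f(t_n, u_n); k2 = f(t_n + h/2, u_n + (h/2)·k1); k3 = f(t_n + h/2, u_n + (h/2)·k2); k4 = f(t_n + h, u_n + h·k3); u_{n+1} = u_n + (h/6)·(k1 + 2k2 + 2k3 + k4).
t=-0.300000, u=0.160000:
  k1 = f(-0.300000, 0.160000) = -1.983600
  k2 = f(-0.095000, -0.246638) = -1.491568
  k3 = f(-0.095000, -0.145771) = -1.613617
  k4 = f(0.110000, -0.501583) = -1.183085
  u ← 0.160000 + (0.41/6)·(k1 + 2k2 + 2k3 + k4) = -0.480765
t=0.110000, u=-0.480765:
  k1 = f(0.110000, -0.480765) = -1.208274
  k2 = f(0.315000, -0.728462) = -0.908562
  k3 = f(0.315000, -0.667020) = -0.982905
  k4 = f(0.520000, -0.883756) = -0.720655
  u ← -0.480765 + (0.41/6)·(k1 + 2k2 + 2k3 + k4) = -0.871076
u(0.52) ≈ -0.8711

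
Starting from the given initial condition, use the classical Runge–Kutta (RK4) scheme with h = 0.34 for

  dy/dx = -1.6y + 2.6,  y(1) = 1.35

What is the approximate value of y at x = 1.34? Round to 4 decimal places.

1.4653

RK4: k1 = f(x_n, y_n); k2 = f(x_n + h/2, y_n + (h/2)·k1); k3 = f(x_n + h/2, y_n + (h/2)·k2); k4 = f(x_n + h, y_n + h·k3); y_{n+1} = y_n + (h/6)·(k1 + 2k2 + 2k3 + k4).
x=1.000000, y=1.350000:
  k1 = f(1.000000, 1.350000) = 0.440000
  k2 = f(1.170000, 1.424800) = 0.320320
  k3 = f(1.170000, 1.404454) = 0.352873
  k4 = f(1.340000, 1.469977) = 0.248037
  y ← 1.350000 + (0.34/6)·(k1 + 2k2 + 2k3 + k4) = 1.465284
y(1.34) ≈ 1.4653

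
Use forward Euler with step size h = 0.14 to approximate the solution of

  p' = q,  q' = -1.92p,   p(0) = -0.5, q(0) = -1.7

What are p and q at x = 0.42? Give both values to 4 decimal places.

Euler on (p,q): p_{n+1} = p_n + h·p', q_{n+1} = q_n + h·q'.
0.000000: (-0.500000, -1.700000); f=(-1.700000, 0.960000) → (-0.738000, -1.565600)
0.140000: (-0.738000, -1.565600); f=(-1.565600, 1.416960) → (-0.957184, -1.367226)
0.280000: (-0.957184, -1.367226); f=(-1.367226, 1.837793) → (-1.148596, -1.109935)
(p(0.42), q(0.42)) ≈ (-1.1486, -1.1099)

-1.1486, -1.1099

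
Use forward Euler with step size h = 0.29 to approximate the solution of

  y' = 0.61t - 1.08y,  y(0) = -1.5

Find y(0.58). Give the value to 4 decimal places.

Euler: y_{n+1} = y_n + h·f(t_n, y_n).
t=0.000000, y=-1.500000: f=1.620000 → y ← -1.500000 + 0.29·1.620000 = -1.030200
t=0.290000, y=-1.030200: f=1.289516 → y ← -1.030200 + 0.29·1.289516 = -0.656240
y(0.58) ≈ -0.6562

-0.6562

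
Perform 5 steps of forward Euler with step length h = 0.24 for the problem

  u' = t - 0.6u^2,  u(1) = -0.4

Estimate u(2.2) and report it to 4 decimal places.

Euler: u_{n+1} = u_n + h·f(t_n, u_n).
t=1.000000, u=-0.400000: f=0.904000 → u ← -0.400000 + 0.24·0.904000 = -0.183040
t=1.240000, u=-0.183040: f=1.219898 → u ← -0.183040 + 0.24·1.219898 = 0.109735
t=1.480000, u=0.109735: f=1.472775 → u ← 0.109735 + 0.24·1.472775 = 0.463201
t=1.720000, u=0.463201: f=1.591267 → u ← 0.463201 + 0.24·1.591267 = 0.845105
t=1.960000, u=0.845105: f=1.531478 → u ← 0.845105 + 0.24·1.531478 = 1.212660
u(2.2) ≈ 1.2127

1.2127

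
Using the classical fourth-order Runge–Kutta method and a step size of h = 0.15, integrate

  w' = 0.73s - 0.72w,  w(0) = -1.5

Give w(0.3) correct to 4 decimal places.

RK4: k1 = f(s_n, w_n); k2 = f(s_n + h/2, w_n + (h/2)·k1); k3 = f(s_n + h/2, w_n + (h/2)·k2); k4 = f(s_n + h, w_n + h·k3); w_{n+1} = w_n + (h/6)·(k1 + 2k2 + 2k3 + k4).
s=0.000000, w=-1.500000:
  k1 = f(0.000000, -1.500000) = 1.080000
  k2 = f(0.075000, -1.419000) = 1.076430
  k3 = f(0.075000, -1.419268) = 1.076623
  k4 = f(0.150000, -1.338507) = 1.073225
  w ← -1.500000 + (0.15/6)·(k1 + 2k2 + 2k3 + k4) = -1.338517
s=0.150000, w=-1.338517:
  k1 = f(0.150000, -1.338517) = 1.073232
  k2 = f(0.225000, -1.258024) = 1.070028
  k3 = f(0.225000, -1.258265) = 1.070201
  k4 = f(0.300000, -1.177987) = 1.067150
  w ← -1.338517 + (0.15/6)·(k1 + 2k2 + 2k3 + k4) = -1.177996
w(0.3) ≈ -1.1780

-1.1780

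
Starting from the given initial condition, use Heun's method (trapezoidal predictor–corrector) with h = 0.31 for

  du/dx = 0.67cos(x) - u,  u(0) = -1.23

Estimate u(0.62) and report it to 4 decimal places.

-0.3914

Heun: k1 = f(x_n, u_n); k2 = f(x_n + h, u_n + h·k1); u_{n+1} = u_n + (h/2)·(k1 + k2).
x=0.000000, u=-1.230000:
  k1 = f(0.000000, -1.230000) = 1.900000
  k2 = f(0.310000, -0.641000) = 1.279063
  u ← -1.230000 + (0.31/2)·(1.900000 + 1.279063) = -0.737245
x=0.310000, u=-0.737245:
  k1 = f(0.310000, -0.737245) = 1.375309
  k2 = f(0.620000, -0.310899) = 0.856198
  u ← -0.737245 + (0.31/2)·(1.375309 + 0.856198) = -0.391362
u(0.62) ≈ -0.3914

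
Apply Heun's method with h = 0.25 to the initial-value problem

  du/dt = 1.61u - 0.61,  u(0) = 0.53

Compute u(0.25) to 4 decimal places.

Heun: k1 = f(t_n, u_n); k2 = f(t_n + h, u_n + h·k1); u_{n+1} = u_n + (h/2)·(k1 + k2).
t=0.000000, u=0.530000:
  k1 = f(0.000000, 0.530000) = 0.243300
  k2 = f(0.250000, 0.590825) = 0.341228
  u ← 0.530000 + (0.25/2)·(0.243300 + 0.341228) = 0.603066
u(0.25) ≈ 0.6031

0.6031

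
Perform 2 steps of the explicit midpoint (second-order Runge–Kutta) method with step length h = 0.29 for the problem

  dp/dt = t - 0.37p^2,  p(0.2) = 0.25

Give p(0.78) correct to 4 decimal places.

0.5083

Midpoint: k1 = f(t_n, p_n); k2 = f(t_n + h/2, p_n + (h/2)·k1); p_{n+1} = p_n + h·k2.
t=0.200000, p=0.250000:
  k1 = f(0.200000, 0.250000) = 0.176875
  k2 = f(0.345000, 0.275647) = 0.316887
  p ← 0.250000 + 0.29·0.316887 = 0.341897
t=0.490000, p=0.341897:
  k1 = f(0.490000, 0.341897) = 0.446749
  k2 = f(0.635000, 0.406676) = 0.573807
  p ← 0.341897 + 0.29·0.573807 = 0.508301
p(0.78) ≈ 0.5083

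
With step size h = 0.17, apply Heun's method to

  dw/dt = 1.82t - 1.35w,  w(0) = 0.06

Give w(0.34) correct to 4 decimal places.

0.1319

Heun: k1 = f(t_n, w_n); k2 = f(t_n + h, w_n + h·k1); w_{n+1} = w_n + (h/2)·(k1 + k2).
t=0.000000, w=0.060000:
  k1 = f(0.000000, 0.060000) = -0.081000
  k2 = f(0.170000, 0.046230) = 0.246990
  w ← 0.060000 + (0.17/2)·(-0.081000 + 0.246990) = 0.074109
t=0.170000, w=0.074109:
  k1 = f(0.170000, 0.074109) = 0.209353
  k2 = f(0.340000, 0.109699) = 0.470706
  w ← 0.074109 + (0.17/2)·(0.209353 + 0.470706) = 0.131914
w(0.34) ≈ 0.1319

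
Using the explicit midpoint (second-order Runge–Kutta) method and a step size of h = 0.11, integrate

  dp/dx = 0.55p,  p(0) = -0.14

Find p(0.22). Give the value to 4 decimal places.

-0.1580

Midpoint: k1 = f(x_n, p_n); k2 = f(x_n + h/2, p_n + (h/2)·k1); p_{n+1} = p_n + h·k2.
x=0.000000, p=-0.140000:
  k1 = f(0.000000, -0.140000) = -0.077000
  k2 = f(0.055000, -0.144235) = -0.079329
  p ← -0.140000 + 0.11·(-0.079329) = -0.148726
x=0.110000, p=-0.148726:
  k1 = f(0.110000, -0.148726) = -0.081799
  k2 = f(0.165000, -0.153225) = -0.084274
  p ← -0.148726 + 0.11·(-0.084274) = -0.157996
p(0.22) ≈ -0.1580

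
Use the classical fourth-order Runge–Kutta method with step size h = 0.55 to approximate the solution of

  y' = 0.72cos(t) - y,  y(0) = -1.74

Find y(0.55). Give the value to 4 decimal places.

-0.7175

RK4: k1 = f(t_n, y_n); k2 = f(t_n + h/2, y_n + (h/2)·k1); k3 = f(t_n + h/2, y_n + (h/2)·k2); k4 = f(t_n + h, y_n + h·k3); y_{n+1} = y_n + (h/6)·(k1 + 2k2 + 2k3 + k4).
t=0.000000, y=-1.740000:
  k1 = f(0.000000, -1.740000) = 2.460000
  k2 = f(0.275000, -1.063500) = 1.756446
  k3 = f(0.275000, -1.256977) = 1.949923
  k4 = f(0.550000, -0.667542) = 1.281360
  y ← -1.740000 + (0.55/6)·(k1 + 2k2 + 2k3 + k4) = -0.717541
y(0.55) ≈ -0.7175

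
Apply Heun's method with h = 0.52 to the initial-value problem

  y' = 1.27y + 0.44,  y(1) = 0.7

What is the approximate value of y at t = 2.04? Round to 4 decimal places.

3.3461

Heun: k1 = f(t_n, y_n); k2 = f(t_n + h, y_n + h·k1); y_{n+1} = y_n + (h/2)·(k1 + k2).
t=1.000000, y=0.700000:
  k1 = f(1.000000, 0.700000) = 1.329000
  k2 = f(1.520000, 1.391080) = 2.206672
  y ← 0.700000 + (0.52/2)·(1.329000 + 2.206672) = 1.619275
t=1.520000, y=1.619275:
  k1 = f(1.520000, 1.619275) = 2.496479
  k2 = f(2.040000, 2.917444) = 4.145153
  y ← 1.619275 + (0.52/2)·(2.496479 + 4.145153) = 3.346099
y(2.04) ≈ 3.3461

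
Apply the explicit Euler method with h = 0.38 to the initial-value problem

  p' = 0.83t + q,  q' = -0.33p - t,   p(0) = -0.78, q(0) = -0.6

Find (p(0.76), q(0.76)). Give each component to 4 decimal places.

Euler on (p,q): p_{n+1} = p_n + h·p', q_{n+1} = q_n + h·q'.
0.000000: (-0.780000, -0.600000); f=(-0.600000, 0.257400) → (-1.008000, -0.502188)
0.380000: (-1.008000, -0.502188); f=(-0.186788, -0.047360) → (-1.078979, -0.520185)
(p(0.76), q(0.76)) ≈ (-1.0790, -0.5202)

-1.0790, -0.5202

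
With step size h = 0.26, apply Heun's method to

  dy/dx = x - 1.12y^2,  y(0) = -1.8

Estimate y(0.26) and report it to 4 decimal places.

-3.3338

Heun: k1 = f(x_n, y_n); k2 = f(x_n + h, y_n + h·k1); y_{n+1} = y_n + (h/2)·(k1 + k2).
x=0.000000, y=-1.800000:
  k1 = f(0.000000, -1.800000) = -3.628800
  k2 = f(0.260000, -2.743488) = -8.169934
  y ← -1.800000 + (0.26/2)·(-3.628800 + (-8.169934)) = -3.333835
y(0.26) ≈ -3.3338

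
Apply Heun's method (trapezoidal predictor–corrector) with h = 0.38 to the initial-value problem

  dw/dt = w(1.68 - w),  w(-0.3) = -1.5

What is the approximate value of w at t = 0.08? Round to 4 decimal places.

-5.5486

Heun: k1 = f(t_n, w_n); k2 = f(t_n + h, w_n + h·k1); w_{n+1} = w_n + (h/2)·(k1 + k2).
t=-0.300000, w=-1.500000:
  k1 = f(-0.300000, -1.500000) = -4.770000
  k2 = f(0.080000, -3.312600) = -16.538487
  w ← -1.500000 + (0.38/2)·(-4.770000 + (-16.538487)) = -5.548612
w(0.08) ≈ -5.5486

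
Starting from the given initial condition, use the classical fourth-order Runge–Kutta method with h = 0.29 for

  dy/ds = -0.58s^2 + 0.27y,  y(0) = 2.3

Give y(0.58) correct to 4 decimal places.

RK4: k1 = f(s_n, y_n); k2 = f(s_n + h/2, y_n + (h/2)·k1); k3 = f(s_n + h/2, y_n + (h/2)·k2); k4 = f(s_n + h, y_n + h·k3); y_{n+1} = y_n + (h/6)·(k1 + 2k2 + 2k3 + k4).
s=0.000000, y=2.300000:
  k1 = f(0.000000, 2.300000) = 0.621000
  k2 = f(0.145000, 2.390045) = 0.633118
  k3 = f(0.145000, 2.391802) = 0.633592
  k4 = f(0.290000, 2.483742) = 0.621832
  y ← 2.300000 + (0.29/6)·(k1 + 2k2 + 2k3 + k4) = 2.482519
s=0.290000, y=2.482519:
  k1 = f(0.290000, 2.482519) = 0.621502
  k2 = f(0.435000, 2.572637) = 0.584861
  k3 = f(0.435000, 2.567324) = 0.583427
  k4 = f(0.580000, 2.651713) = 0.520850
  y ← 2.482519 + (0.29/6)·(k1 + 2k2 + 2k3 + k4) = 2.650667
y(0.58) ≈ 2.6507

2.6507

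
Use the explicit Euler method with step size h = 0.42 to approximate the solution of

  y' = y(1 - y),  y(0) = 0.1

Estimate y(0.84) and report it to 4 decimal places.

Euler: y_{n+1} = y_n + h·f(x_n, y_n).
x=0.000000, y=0.100000: f=0.090000 → y ← 0.100000 + 0.42·0.090000 = 0.137800
x=0.420000, y=0.137800: f=0.118811 → y ← 0.137800 + 0.42·0.118811 = 0.187701
y(0.84) ≈ 0.1877

0.1877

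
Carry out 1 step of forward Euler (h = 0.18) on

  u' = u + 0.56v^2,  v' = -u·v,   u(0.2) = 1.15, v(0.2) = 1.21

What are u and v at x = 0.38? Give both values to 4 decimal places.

Euler on (u,v): u_{n+1} = u_n + h·u', v_{n+1} = v_n + h·v'.
0.200000: (1.150000, 1.210000); f=(1.969896, -1.391500) → (1.504581, 0.959530)
(u(0.38), v(0.38)) ≈ (1.5046, 0.9595)

1.5046, 0.9595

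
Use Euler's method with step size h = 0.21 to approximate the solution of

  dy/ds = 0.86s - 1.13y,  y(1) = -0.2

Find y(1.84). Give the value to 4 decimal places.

0.6295

Euler: y_{n+1} = y_n + h·f(s_n, y_n).
s=1.000000, y=-0.200000: f=1.086000 → y ← -0.200000 + 0.21·1.086000 = 0.028060
s=1.210000, y=0.028060: f=1.008892 → y ← 0.028060 + 0.21·1.008892 = 0.239927
s=1.420000, y=0.239927: f=0.950082 → y ← 0.239927 + 0.21·0.950082 = 0.439445
s=1.630000, y=0.439445: f=0.905228 → y ← 0.439445 + 0.21·0.905228 = 0.629542
y(1.84) ≈ 0.6295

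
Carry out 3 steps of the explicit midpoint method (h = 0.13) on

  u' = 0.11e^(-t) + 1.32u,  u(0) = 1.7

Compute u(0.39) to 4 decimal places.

2.8854

Midpoint: k1 = f(t_n, u_n); k2 = f(t_n + h/2, u_n + (h/2)·k1); u_{n+1} = u_n + h·k2.
t=0.000000, u=1.700000:
  k1 = f(0.000000, 1.700000) = 2.354000
  k2 = f(0.065000, 1.853010) = 2.549051
  u ← 1.700000 + 0.13·2.549051 = 2.031377
t=0.130000, u=2.031377:
  k1 = f(0.130000, 2.031377) = 2.778008
  k2 = f(0.195000, 2.211947) = 3.010282
  u ← 2.031377 + 0.13·3.010282 = 2.422713
t=0.260000, u=2.422713:
  k1 = f(0.260000, 2.422713) = 3.282797
  k2 = f(0.325000, 2.636095) = 3.559123
  u ← 2.422713 + 0.13·3.559123 = 2.885399
u(0.39) ≈ 2.8854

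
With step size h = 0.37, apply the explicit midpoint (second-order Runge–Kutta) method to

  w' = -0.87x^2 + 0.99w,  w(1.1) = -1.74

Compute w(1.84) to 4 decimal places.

-5.4482

Midpoint: k1 = f(x_n, w_n); k2 = f(x_n + h/2, w_n + (h/2)·k1); w_{n+1} = w_n + h·k2.
x=1.100000, w=-1.740000:
  k1 = f(1.100000, -1.740000) = -2.775300
  k2 = f(1.285000, -2.253430) = -3.667462
  w ← -1.740000 + 0.37·(-3.667462) = -3.096961
x=1.470000, w=-3.096961:
  k1 = f(1.470000, -3.096961) = -4.945974
  k2 = f(1.655000, -4.011966) = -6.354798
  w ← -3.096961 + 0.37·(-6.354798) = -5.448236
w(1.84) ≈ -5.4482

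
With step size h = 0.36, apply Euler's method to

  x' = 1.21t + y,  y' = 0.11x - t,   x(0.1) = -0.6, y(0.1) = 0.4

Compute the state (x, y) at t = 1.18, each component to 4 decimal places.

0.3246, -0.1404

Euler on (x,y): x_{n+1} = x_n + h·x', y_{n+1} = y_n + h·y'.
0.100000: (-0.600000, 0.400000); f=(0.521000, -0.166000) → (-0.412440, 0.340240)
0.460000: (-0.412440, 0.340240); f=(0.896840, -0.505368) → (-0.089578, 0.158307)
0.820000: (-0.089578, 0.158307); f=(1.150507, -0.829854) → (0.324605, -0.140440)
(x(1.18), y(1.18)) ≈ (0.3246, -0.1404)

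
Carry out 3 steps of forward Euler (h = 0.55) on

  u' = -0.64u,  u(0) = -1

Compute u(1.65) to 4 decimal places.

-0.2721

Euler: u_{n+1} = u_n + h·f(s_n, u_n).
s=0.000000, u=-1.000000: f=0.640000 → u ← -1.000000 + 0.55·0.640000 = -0.648000
s=0.550000, u=-0.648000: f=0.414720 → u ← -0.648000 + 0.55·0.414720 = -0.419904
s=1.100000, u=-0.419904: f=0.268739 → u ← -0.419904 + 0.55·0.268739 = -0.272098
u(1.65) ≈ -0.2721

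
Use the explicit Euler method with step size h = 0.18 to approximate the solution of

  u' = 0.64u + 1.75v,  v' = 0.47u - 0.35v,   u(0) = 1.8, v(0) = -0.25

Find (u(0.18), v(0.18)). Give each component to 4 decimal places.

1.9286, -0.0820

Euler on (u,v): u_{n+1} = u_n + h·u', v_{n+1} = v_n + h·v'.
0.000000: (1.800000, -0.250000); f=(0.714500, 0.933500) → (1.928610, -0.081970)
(u(0.18), v(0.18)) ≈ (1.9286, -0.0820)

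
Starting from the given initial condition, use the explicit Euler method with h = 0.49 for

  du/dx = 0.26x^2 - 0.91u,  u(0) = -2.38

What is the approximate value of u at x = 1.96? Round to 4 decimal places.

Euler: u_{n+1} = u_n + h·f(x_n, u_n).
x=0.000000, u=-2.380000: f=2.165800 → u ← -2.380000 + 0.49·2.165800 = -1.318758
x=0.490000, u=-1.318758: f=1.262496 → u ← -1.318758 + 0.49·1.262496 = -0.700135
x=0.980000, u=-0.700135: f=0.886827 → u ← -0.700135 + 0.49·0.886827 = -0.265590
x=1.470000, u=-0.265590: f=0.803521 → u ← -0.265590 + 0.49·0.803521 = 0.128135
u(1.96) ≈ 0.1281

0.1281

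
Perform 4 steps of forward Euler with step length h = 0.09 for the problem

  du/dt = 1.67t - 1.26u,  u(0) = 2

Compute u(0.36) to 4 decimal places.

1.3110

Euler: u_{n+1} = u_n + h·f(t_n, u_n).
t=0.000000, u=2.000000: f=-2.520000 → u ← 2.000000 + 0.09·(-2.520000) = 1.773200
t=0.090000, u=1.773200: f=-2.083932 → u ← 1.773200 + 0.09·(-2.083932) = 1.585646
t=0.180000, u=1.585646: f=-1.697314 → u ← 1.585646 + 0.09·(-1.697314) = 1.432888
t=0.270000, u=1.432888: f=-1.354539 → u ← 1.432888 + 0.09·(-1.354539) = 1.310979
u(0.36) ≈ 1.3110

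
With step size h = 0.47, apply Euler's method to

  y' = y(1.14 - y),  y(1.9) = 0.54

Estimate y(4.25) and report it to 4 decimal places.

Euler: y_{n+1} = y_n + h·f(s_n, y_n).
s=1.900000, y=0.540000: f=0.324000 → y ← 0.540000 + 0.47·0.324000 = 0.692280
s=2.370000, y=0.692280: f=0.309948 → y ← 0.692280 + 0.47·0.309948 = 0.837955
s=2.840000, y=0.837955: f=0.253100 → y ← 0.837955 + 0.47·0.253100 = 0.956912
s=3.310000, y=0.956912: f=0.175199 → y ← 0.956912 + 0.47·0.175199 = 1.039256
s=3.780000, y=1.039256: f=0.104699 → y ← 1.039256 + 0.47·0.104699 = 1.088464
y(4.25) ≈ 1.0885

1.0885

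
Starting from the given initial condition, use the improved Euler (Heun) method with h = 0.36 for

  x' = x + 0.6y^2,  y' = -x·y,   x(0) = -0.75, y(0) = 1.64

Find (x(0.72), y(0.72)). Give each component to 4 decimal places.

Heun on (x,y): k1 = f(t_n, state_n); k2 = f(t_n + h, state_n + h·k1); state_{n+1} = state_n + (h/2)·(k1 + k2).
0.000000: (-0.750000, 1.640000)
  k1 = (0.863760, 1.230000)
  predictor → (-0.439046, 2.082800)
  k2 = (2.163787, 0.914446)
  → (-0.205042, 2.026000)
0.360000: (-0.205042, 2.026000)
  k1 = (2.257765, 0.415414)
  predictor → (0.607754, 2.175549)
  k2 = (3.447563, -1.322198)
  → (0.821917, 1.862779)
(x(0.72), y(0.72)) ≈ (0.8219, 1.8628)

0.8219, 1.8628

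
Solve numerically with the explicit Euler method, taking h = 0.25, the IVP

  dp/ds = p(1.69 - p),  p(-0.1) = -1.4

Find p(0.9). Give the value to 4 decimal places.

-65.8815

Euler: p_{n+1} = p_n + h·f(s_n, p_n).
s=-0.100000, p=-1.400000: f=-4.326000 → p ← -1.400000 + 0.25·(-4.326000) = -2.481500
s=0.150000, p=-2.481500: f=-10.351577 → p ← -2.481500 + 0.25·(-10.351577) = -5.069394
s=0.400000, p=-5.069394: f=-34.266035 → p ← -5.069394 + 0.25·(-34.266035) = -13.635903
s=0.650000, p=-13.635903: f=-208.982529 → p ← -13.635903 + 0.25·(-208.982529) = -65.881535
p(0.9) ≈ -65.8815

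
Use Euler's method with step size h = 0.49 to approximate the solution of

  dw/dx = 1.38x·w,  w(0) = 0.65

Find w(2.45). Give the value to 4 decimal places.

Euler: w_{n+1} = w_n + h·f(x_n, w_n).
x=0.000000, w=0.650000: f=0.000000 → w ← 0.650000 + 0.49·0.000000 = 0.650000
x=0.490000, w=0.650000: f=0.439530 → w ← 0.650000 + 0.49·0.439530 = 0.865370
x=0.980000, w=0.865370: f=1.170326 → w ← 0.865370 + 0.49·1.170326 = 1.438829
x=1.470000, w=1.438829: f=2.918809 → w ← 1.438829 + 0.49·2.918809 = 2.869046
x=1.960000, w=2.869046: f=7.760196 → w ← 2.869046 + 0.49·7.760196 = 6.671542
w(2.45) ≈ 6.6715

6.6715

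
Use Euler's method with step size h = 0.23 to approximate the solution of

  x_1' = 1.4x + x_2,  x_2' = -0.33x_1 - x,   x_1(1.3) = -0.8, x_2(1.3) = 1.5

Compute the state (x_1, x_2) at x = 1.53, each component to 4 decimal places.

Euler on (x_1,x_2): x_1_{n+1} = x_1_n + h·x_1', x_2_{n+1} = x_2_n + h·x_2'.
1.300000: (-0.800000, 1.500000); f=(3.320000, -1.036000) → (-0.036400, 1.261720)
(x_1(1.53), x_2(1.53)) ≈ (-0.0364, 1.2617)

-0.0364, 1.2617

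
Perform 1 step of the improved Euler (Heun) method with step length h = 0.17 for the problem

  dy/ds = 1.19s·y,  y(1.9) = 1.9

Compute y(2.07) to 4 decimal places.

Heun: k1 = f(s_n, y_n); k2 = f(s_n + h, y_n + h·k1); y_{n+1} = y_n + (h/2)·(k1 + k2).
s=1.900000, y=1.900000:
  k1 = f(1.900000, 1.900000) = 4.295900
  k2 = f(2.070000, 2.630303) = 6.479225
  y ← 1.900000 + (0.17/2)·(4.295900 + 6.479225) = 2.815886
y(2.07) ≈ 2.8159

2.8159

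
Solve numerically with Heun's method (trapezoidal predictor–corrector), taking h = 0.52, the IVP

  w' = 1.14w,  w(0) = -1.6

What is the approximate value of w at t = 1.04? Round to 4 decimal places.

-5.0042

Heun: k1 = f(t_n, w_n); k2 = f(t_n + h, w_n + h·k1); w_{n+1} = w_n + (h/2)·(k1 + k2).
t=0.000000, w=-1.600000:
  k1 = f(0.000000, -1.600000) = -1.824000
  k2 = f(0.520000, -2.548480) = -2.905267
  w ← -1.600000 + (0.52/2)·(-1.824000 + (-2.905267)) = -2.829609
t=0.520000, w=-2.829609:
  k1 = f(0.520000, -2.829609) = -3.225755
  k2 = f(1.040000, -4.507002) = -5.137982
  w ← -2.829609 + (0.52/2)·(-3.225755 + (-5.137982)) = -5.004181
w(1.04) ≈ -5.0042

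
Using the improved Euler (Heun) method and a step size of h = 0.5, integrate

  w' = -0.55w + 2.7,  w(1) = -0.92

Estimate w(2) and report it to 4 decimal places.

Heun: k1 = f(x_n, w_n); k2 = f(x_n + h, w_n + h·k1); w_{n+1} = w_n + (h/2)·(k1 + k2).
x=1.000000, w=-0.920000:
  k1 = f(1.000000, -0.920000) = 3.206000
  k2 = f(1.500000, 0.683000) = 2.324350
  w ← -0.920000 + (0.5/2)·(3.206000 + 2.324350) = 0.462588
x=1.500000, w=0.462588:
  k1 = f(1.500000, 0.462588) = 2.445577
  k2 = f(2.000000, 1.685376) = 1.773043
  w ← 0.462588 + (0.5/2)·(2.445577 + 1.773043) = 1.517243
w(2) ≈ 1.5172

1.5172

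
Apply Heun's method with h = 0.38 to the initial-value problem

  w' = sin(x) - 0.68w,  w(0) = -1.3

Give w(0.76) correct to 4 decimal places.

-0.5430

Heun: k1 = f(x_n, w_n); k2 = f(x_n + h, w_n + h·k1); w_{n+1} = w_n + (h/2)·(k1 + k2).
x=0.000000, w=-1.300000:
  k1 = f(0.000000, -1.300000) = 0.884000
  k2 = f(0.380000, -0.964080) = 1.026495
  w ← -1.300000 + (0.38/2)·(0.884000 + 1.026495) = -0.937006
x=0.380000, w=-0.937006:
  k1 = f(0.380000, -0.937006) = 1.008085
  k2 = f(0.760000, -0.553934) = 1.065596
  w ← -0.937006 + (0.38/2)·(1.008085 + 1.065596) = -0.543007
w(0.76) ≈ -0.5430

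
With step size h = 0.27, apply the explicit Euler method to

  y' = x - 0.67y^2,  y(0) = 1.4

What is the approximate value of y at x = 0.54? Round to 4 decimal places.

Euler: y_{n+1} = y_n + h·f(x_n, y_n).
x=0.000000, y=1.400000: f=-1.313200 → y ← 1.400000 + 0.27·(-1.313200) = 1.045436
x=0.270000, y=1.045436: f=-0.462267 → y ← 1.045436 + 0.27·(-0.462267) = 0.920624
y(0.54) ≈ 0.9206

0.9206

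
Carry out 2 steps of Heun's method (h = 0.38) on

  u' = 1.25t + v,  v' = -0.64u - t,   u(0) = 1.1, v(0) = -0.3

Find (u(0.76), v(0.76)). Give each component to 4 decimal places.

Heun on (u,v): k1 = f(t_n, state_n); k2 = f(t_n + h, state_n + h·k1); state_{n+1} = state_n + (h/2)·(k1 + k2).
0.000000: (1.100000, -0.300000)
  k1 = (-0.300000, -0.704000)
  predictor → (0.986000, -0.567520)
  k2 = (-0.092520, -1.011040)
  → (1.025421, -0.625858)
0.380000: (1.025421, -0.625858)
  k1 = (-0.150858, -1.036270)
  predictor → (0.968095, -1.019640)
  k2 = (-0.069640, -1.379581)
  → (0.983527, -1.084869)
(u(0.76), v(0.76)) ≈ (0.9835, -1.0849)

0.9835, -1.0849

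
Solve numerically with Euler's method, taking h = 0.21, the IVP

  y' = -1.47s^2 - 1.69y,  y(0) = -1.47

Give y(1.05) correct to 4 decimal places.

Euler: y_{n+1} = y_n + h·f(s_n, y_n).
s=0.000000, y=-1.470000: f=2.484300 → y ← -1.470000 + 0.21·2.484300 = -0.948297
s=0.210000, y=-0.948297: f=1.537795 → y ← -0.948297 + 0.21·1.537795 = -0.625360
s=0.420000, y=-0.625360: f=0.797551 → y ← -0.625360 + 0.21·0.797551 = -0.457874
s=0.630000, y=-0.457874: f=0.190365 → y ← -0.457874 + 0.21·0.190365 = -0.417898
s=0.840000, y=-0.417898: f=-0.330985 → y ← -0.417898 + 0.21·(-0.330985) = -0.487405
y(1.05) ≈ -0.4874

-0.4874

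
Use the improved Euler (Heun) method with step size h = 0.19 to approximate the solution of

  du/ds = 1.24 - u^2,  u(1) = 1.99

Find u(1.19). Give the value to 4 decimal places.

Heun: k1 = f(s_n, u_n); k2 = f(s_n + h, u_n + h·k1); u_{n+1} = u_n + (h/2)·(k1 + k2).
s=1.000000, u=1.990000:
  k1 = f(1.000000, 1.990000) = -2.720100
  k2 = f(1.190000, 1.473181) = -0.930262
  u ← 1.990000 + (0.19/2)·(-2.720100 + (-0.930262)) = 1.643216
u(1.19) ≈ 1.6432

1.6432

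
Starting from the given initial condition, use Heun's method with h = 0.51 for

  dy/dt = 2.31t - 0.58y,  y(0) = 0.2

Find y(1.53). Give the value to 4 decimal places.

Heun: k1 = f(t_n, y_n); k2 = f(t_n + h, y_n + h·k1); y_{n+1} = y_n + (h/2)·(k1 + k2).
t=0.000000, y=0.200000:
  k1 = f(0.000000, 0.200000) = -0.116000
  k2 = f(0.510000, 0.140840) = 1.096413
  y ← 0.200000 + (0.51/2)·(-0.116000 + 1.096413) = 0.450005
t=0.510000, y=0.450005:
  k1 = f(0.510000, 0.450005) = 0.917097
  k2 = f(1.020000, 0.917725) = 1.823920
  y ← 0.450005 + (0.51/2)·(0.917097 + 1.823920) = 1.148965
t=1.020000, y=1.148965:
  k1 = f(1.020000, 1.148965) = 1.689801
  k2 = f(1.530000, 2.010763) = 2.368058
  y ← 1.148965 + (0.51/2)·(1.689801 + 2.368058) = 2.183718
y(1.53) ≈ 2.1837

2.1837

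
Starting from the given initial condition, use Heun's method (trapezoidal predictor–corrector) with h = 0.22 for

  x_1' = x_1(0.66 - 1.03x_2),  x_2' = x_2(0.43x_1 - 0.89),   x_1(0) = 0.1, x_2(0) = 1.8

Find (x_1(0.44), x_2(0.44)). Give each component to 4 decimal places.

0.0681, 1.2384

Heun on (x_1,x_2): k1 = f(t_n, state_n); k2 = f(t_n + h, state_n + h·k1); state_{n+1} = state_n + (h/2)·(k1 + k2).
0.000000: (0.100000, 1.800000)
  k1 = (-0.119400, -1.524600)
  predictor → (0.073732, 1.464588)
  k2 = (-0.062563, -1.257049)
  → (0.079984, 1.494019)
0.220000: (0.079984, 1.494019)
  k1 = (-0.070293, -1.278293)
  predictor → (0.064520, 1.212794)
  k2 = (-0.038013, -1.045740)
  → (0.068070, 1.238375)
(x_1(0.44), x_2(0.44)) ≈ (0.0681, 1.2384)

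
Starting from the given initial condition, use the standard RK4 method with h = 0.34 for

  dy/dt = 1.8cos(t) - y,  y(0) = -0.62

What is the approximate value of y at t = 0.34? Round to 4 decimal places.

RK4: k1 = f(t_n, y_n); k2 = f(t_n + h/2, y_n + (h/2)·k1); k3 = f(t_n + h/2, y_n + (h/2)·k2); k4 = f(t_n + h, y_n + h·k3); y_{n+1} = y_n + (h/6)·(k1 + 2k2 + 2k3 + k4).
t=0.000000, y=-0.620000:
  k1 = f(0.000000, -0.620000) = 2.420000
  k2 = f(0.170000, -0.208600) = 1.982653
  k3 = f(0.170000, -0.282949) = 2.057002
  k4 = f(0.340000, 0.079381) = 1.617578
  y ← -0.620000 + (0.34/6)·(k1 + 2k2 + 2k3 + k4) = 0.066624
y(0.34) ≈ 0.0666

0.0666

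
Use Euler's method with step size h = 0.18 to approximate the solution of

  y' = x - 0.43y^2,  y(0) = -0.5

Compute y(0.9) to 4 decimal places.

-0.2641

Euler: y_{n+1} = y_n + h·f(x_n, y_n).
x=0.000000, y=-0.500000: f=-0.107500 → y ← -0.500000 + 0.18·(-0.107500) = -0.519350
x=0.180000, y=-0.519350: f=0.064018 → y ← -0.519350 + 0.18·0.064018 = -0.507827
x=0.360000, y=-0.507827: f=0.249108 → y ← -0.507827 + 0.18·0.249108 = -0.462987
x=0.540000, y=-0.462987: f=0.447826 → y ← -0.462987 + 0.18·0.447826 = -0.382378
x=0.720000, y=-0.382378: f=0.657128 → y ← -0.382378 + 0.18·0.657128 = -0.264095
y(0.9) ≈ -0.2641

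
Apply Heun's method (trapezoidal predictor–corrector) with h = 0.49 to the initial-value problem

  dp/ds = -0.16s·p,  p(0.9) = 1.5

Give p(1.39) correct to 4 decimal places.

Heun: k1 = f(s_n, p_n); k2 = f(s_n + h, p_n + h·k1); p_{n+1} = p_n + (h/2)·(k1 + k2).
s=0.900000, p=1.500000:
  k1 = f(0.900000, 1.500000) = -0.216000
  k2 = f(1.390000, 1.394160) = -0.310061
  p ← 1.500000 + (0.49/2)·(-0.216000 + (-0.310061)) = 1.371115
p(1.39) ≈ 1.3711

1.3711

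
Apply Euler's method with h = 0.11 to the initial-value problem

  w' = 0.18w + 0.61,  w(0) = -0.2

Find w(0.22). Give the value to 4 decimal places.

Euler: w_{n+1} = w_n + h·f(s_n, w_n).
s=0.000000, w=-0.200000: f=0.574000 → w ← -0.200000 + 0.11·0.574000 = -0.136860
s=0.110000, w=-0.136860: f=0.585365 → w ← -0.136860 + 0.11·0.585365 = -0.072470
w(0.22) ≈ -0.0725

-0.0725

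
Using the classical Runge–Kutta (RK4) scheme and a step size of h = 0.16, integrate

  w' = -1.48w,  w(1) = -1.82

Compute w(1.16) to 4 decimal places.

-1.4363

RK4: k1 = f(x_n, w_n); k2 = f(x_n + h/2, w_n + (h/2)·k1); k3 = f(x_n + h/2, w_n + (h/2)·k2); k4 = f(x_n + h, w_n + h·k3); w_{n+1} = w_n + (h/6)·(k1 + 2k2 + 2k3 + k4).
x=1.000000, w=-1.820000:
  k1 = f(1.000000, -1.820000) = 2.693600
  k2 = f(1.080000, -1.604512) = 2.374678
  k3 = f(1.080000, -1.630026) = 2.412438
  k4 = f(1.160000, -1.434010) = 2.122335
  w ← -1.820000 + (0.16/6)·(k1 + 2k2 + 2k3 + k4) = -1.436262
w(1.16) ≈ -1.4363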